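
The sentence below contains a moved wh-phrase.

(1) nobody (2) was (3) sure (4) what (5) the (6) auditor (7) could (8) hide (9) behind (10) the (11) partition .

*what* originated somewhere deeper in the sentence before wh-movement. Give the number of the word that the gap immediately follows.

8

Pre-movement form: The auditor could hide what behind the partition.
'what' functions as the direct object of 'hide'. Fronting leaves a gap immediately after 'hide':
Nobody was sure what the auditor could hide ___ behind the partition.
'hide' is word 8.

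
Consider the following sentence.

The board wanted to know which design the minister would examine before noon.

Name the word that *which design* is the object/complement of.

Pre-movement form: The minister would examine which design before noon.
'which design' functions as the direct object of 'examine'. Wh-movement fronts it, leaving a gap right after 'examine':
The board wanted to know which design the minister would examine ___ before noon.

examine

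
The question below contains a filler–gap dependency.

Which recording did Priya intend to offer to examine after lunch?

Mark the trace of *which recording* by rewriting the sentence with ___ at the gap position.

Before movement: Priya did intend to offer to examine which recording after lunch.
'which recording' functions as the direct object of 'examine'. The gap is right after 'examine'.

Which recording did Priya intend to offer to examine ___ after lunch?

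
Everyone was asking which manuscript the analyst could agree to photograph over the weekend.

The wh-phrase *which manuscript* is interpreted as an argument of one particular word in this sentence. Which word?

photograph

In situ: The analyst could agree to photograph which manuscript over the weekend.
'which manuscript' functions as the direct object of 'photograph'. Fronting leaves a gap immediately after 'photograph':
Everyone was asking which manuscript the analyst could agree to photograph ___ over the weekend.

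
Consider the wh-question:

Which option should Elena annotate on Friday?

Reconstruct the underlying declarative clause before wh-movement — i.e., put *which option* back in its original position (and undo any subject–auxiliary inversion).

Elena should annotate which option on Friday.

'which option' is the direct object of 'annotate'. It moves to the left edge, and the trace sits right after 'annotate':
Which option should Elena annotate ___ on Friday?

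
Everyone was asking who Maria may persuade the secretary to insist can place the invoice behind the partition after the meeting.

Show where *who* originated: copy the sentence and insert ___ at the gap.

Everyone was asking who Maria may persuade the secretary to insist ___ can place the invoice behind the partition after the meeting.

Before movement: Maria may persuade the secretary to insist who can place the invoice behind the partition after the meeting.
'who' is the subject of the clause embedded under 'insist'. The gap is right after 'insist'.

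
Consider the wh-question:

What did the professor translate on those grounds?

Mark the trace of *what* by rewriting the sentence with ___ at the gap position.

What did the professor translate ___ on those grounds?

Before movement: The professor did translate what on those grounds.
'what' functions as the direct object of 'translate'. The gap is right after 'translate'.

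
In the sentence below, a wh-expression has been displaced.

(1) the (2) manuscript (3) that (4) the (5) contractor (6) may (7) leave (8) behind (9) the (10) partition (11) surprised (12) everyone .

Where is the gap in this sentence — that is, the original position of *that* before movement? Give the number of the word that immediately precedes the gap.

7

The filler 'that' is interpreted as the direct object of 'leave'. Fronting leaves a gap immediately after 'leave':
The manuscript that the contractor may leave ___ behind the partition surprised everyone.
'leave' is word 7.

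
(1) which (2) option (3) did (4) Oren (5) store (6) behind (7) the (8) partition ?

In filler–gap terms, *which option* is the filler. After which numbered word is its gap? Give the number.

5

Before movement: Oren did store which option behind the partition.
'which option' is the direct object of 'store'. Fronting leaves a gap immediately after 'store':
Which option did Oren store ___ behind the partition?
'store' is word 5.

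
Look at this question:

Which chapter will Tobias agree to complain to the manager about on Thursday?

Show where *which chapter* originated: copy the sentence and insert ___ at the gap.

Which chapter will Tobias agree to complain to the manager about ___ on Thursday?

Underlying clause: Tobias will agree to complain to the manager about which chapter on Thursday.
'which chapter' is the object of the preposition 'about'. The gap is right after 'about'.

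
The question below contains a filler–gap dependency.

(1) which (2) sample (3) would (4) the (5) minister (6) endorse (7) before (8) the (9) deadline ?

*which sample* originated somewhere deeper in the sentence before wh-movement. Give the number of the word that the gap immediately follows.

6

In situ: The minister would endorse which sample before the deadline.
The filler 'which sample' is interpreted as the direct object of 'endorse'. It moves to the left edge, and the trace sits right after 'endorse':
Which sample would the minister endorse ___ before the deadline?
'endorse' is word 6.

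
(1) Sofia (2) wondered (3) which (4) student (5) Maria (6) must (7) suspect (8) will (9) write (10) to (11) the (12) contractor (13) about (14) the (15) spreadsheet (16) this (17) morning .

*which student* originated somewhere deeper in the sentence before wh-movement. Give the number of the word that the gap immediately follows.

Pre-movement form: Maria must suspect which student will write to the contractor about the spreadsheet this morning.
'which student' is the subject of the clause embedded under 'suspect'. Wh-movement fronts it, leaving a gap right after 'suspect':
Sofia wondered which student Maria must suspect ___ will write to the contractor about the spreadsheet this morning.
'suspect' is word 7.

7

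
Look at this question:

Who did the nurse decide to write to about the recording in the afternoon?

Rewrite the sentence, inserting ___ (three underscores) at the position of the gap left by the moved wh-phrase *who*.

Pre-movement form: The nurse did decide to write to who about the recording in the afternoon.
'who' is the object of the preposition 'to'. The gap is right after 'to'.

Who did the nurse decide to write to ___ about the recording in the afternoon?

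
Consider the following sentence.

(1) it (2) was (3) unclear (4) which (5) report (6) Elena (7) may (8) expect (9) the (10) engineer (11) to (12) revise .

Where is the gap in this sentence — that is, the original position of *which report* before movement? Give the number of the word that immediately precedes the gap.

12

In situ: Elena may expect the engineer to revise which report.
'which report' functions as the direct object of 'revise'. It moves to the left edge, and the trace sits right after 'revise':
It was unclear which report Elena may expect the engineer to revise ___.
'revise' is word 12.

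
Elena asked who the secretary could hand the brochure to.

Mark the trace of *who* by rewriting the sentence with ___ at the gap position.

Elena asked who the secretary could hand the brochure to ___.

In situ: The secretary could hand the brochure to who.
'who' functions as the object of the preposition 'to' (recipient of 'hand'). The gap is right after 'to'.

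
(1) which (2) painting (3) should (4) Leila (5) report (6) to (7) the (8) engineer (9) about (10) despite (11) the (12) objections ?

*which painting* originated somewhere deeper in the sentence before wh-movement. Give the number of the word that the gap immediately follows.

9

Pre-movement form: Leila should report to the engineer about which painting despite the objections.
'which painting' is the object of the preposition 'about'. Fronting leaves a gap immediately after 'about':
Which painting should Leila report to the engineer about ___ despite the objections?
'about' is word 9.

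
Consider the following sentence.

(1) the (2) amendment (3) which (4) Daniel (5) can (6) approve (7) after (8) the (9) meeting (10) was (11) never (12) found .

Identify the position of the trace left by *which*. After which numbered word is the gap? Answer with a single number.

6

'which' is the direct object of 'approve'. Wh-movement fronts it, leaving a gap right after 'approve':
The amendment which Daniel can approve ___ after the meeting was never found.
'approve' is word 6.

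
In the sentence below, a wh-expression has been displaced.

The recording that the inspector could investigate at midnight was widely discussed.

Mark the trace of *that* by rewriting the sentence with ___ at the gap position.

The filler 'that' is interpreted as the direct object of 'investigate'. The gap is right after 'investigate'.

The recording that the inspector could investigate ___ at midnight was widely discussed.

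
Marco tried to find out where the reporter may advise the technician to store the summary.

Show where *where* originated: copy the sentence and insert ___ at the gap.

Pre-movement form: The reporter may advise the technician to store the summary where.
'where' functions as the locative complement of 'store'. The gap is right after 'summary'.

Marco tried to find out where the reporter may advise the technician to store the summary ___.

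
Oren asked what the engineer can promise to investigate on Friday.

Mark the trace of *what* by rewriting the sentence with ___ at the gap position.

In situ: The engineer can promise to investigate what on Friday.
The filler 'what' is interpreted as the direct object of 'investigate'. The gap is right after 'investigate'.

Oren asked what the engineer can promise to investigate ___ on Friday.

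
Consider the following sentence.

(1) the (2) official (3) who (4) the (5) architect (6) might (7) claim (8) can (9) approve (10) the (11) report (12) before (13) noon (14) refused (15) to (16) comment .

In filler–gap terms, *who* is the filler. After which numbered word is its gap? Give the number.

7

'who' functions as the subject of the clause embedded under 'claim'. Wh-movement fronts it, leaving a gap right after 'claim':
The official who the architect might claim ___ can approve the report before noon refused to comment.
'claim' is word 7.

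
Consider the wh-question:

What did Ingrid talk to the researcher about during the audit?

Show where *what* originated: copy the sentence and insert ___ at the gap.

Before movement: Ingrid did talk to the researcher about what during the audit.
The filler 'what' is interpreted as the object of the preposition 'about'. The gap is right after 'about'.

What did Ingrid talk to the researcher about ___ during the audit?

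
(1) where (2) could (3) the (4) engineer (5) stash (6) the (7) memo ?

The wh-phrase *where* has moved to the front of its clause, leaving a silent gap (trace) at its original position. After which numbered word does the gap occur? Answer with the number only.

7

Pre-movement form: The engineer could stash the memo where.
'where' functions as the locative complement of 'stash'. Fronting leaves a gap immediately after 'memo':
Where could the engineer stash the memo ___?
'memo' is word 7.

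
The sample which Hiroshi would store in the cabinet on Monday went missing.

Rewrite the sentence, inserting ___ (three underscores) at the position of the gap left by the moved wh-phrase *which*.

The filler 'which' is interpreted as the direct object of 'store'. The gap is right after 'store'.

The sample which Hiroshi would store ___ in the cabinet on Monday went missing.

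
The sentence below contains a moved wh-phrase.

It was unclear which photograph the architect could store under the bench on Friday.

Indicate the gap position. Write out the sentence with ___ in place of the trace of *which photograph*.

It was unclear which photograph the architect could store ___ under the bench on Friday.

Before movement: The architect could store which photograph under the bench on Friday.
The filler 'which photograph' is interpreted as the direct object of 'store'. The gap is right after 'store'.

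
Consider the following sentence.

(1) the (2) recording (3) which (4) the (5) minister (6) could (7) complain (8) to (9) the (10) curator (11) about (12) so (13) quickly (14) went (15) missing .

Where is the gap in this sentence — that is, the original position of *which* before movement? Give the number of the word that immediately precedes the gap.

'which' functions as the object of the preposition 'about'. Wh-movement fronts it, leaving a gap right after 'about':
The recording which the minister could complain to the curator about ___ so quickly went missing.
'about' is word 11.

11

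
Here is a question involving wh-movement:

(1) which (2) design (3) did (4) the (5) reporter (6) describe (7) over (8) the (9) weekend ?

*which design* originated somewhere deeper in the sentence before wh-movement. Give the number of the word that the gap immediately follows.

Pre-movement form: The reporter did describe which design over the weekend.
'which design' is the direct object of 'describe'. It moves to the left edge, and the trace sits right after 'describe':
Which design did the reporter describe ___ over the weekend?
'describe' is word 6.

6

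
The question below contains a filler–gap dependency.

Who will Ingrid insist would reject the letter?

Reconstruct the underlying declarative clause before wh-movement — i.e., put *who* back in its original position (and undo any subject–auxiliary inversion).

Ingrid will insist who would reject the letter.

'who' functions as the subject of the clause embedded under 'insist'. It moves to the left edge, and the trace sits right after 'insist':
Who will Ingrid insist ___ would reject the letter?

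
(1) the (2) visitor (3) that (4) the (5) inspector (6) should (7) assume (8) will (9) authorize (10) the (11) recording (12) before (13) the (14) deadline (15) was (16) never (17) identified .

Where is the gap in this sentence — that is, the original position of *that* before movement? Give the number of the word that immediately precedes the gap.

7

'that' functions as the subject of the clause embedded under 'assume'. Wh-movement fronts it, leaving a gap right after 'assume':
The visitor that the inspector should assume ___ will authorize the recording before the deadline was never identified.
'assume' is word 7.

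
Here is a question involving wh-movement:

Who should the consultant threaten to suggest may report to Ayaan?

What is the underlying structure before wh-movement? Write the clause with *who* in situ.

The consultant should threaten to suggest who may report to Ayaan.

The filler 'who' is interpreted as the subject of the clause embedded under 'suggest'. Fronting leaves a gap immediately after 'suggest':
Who should the consultant threaten to suggest ___ may report to Ayaan?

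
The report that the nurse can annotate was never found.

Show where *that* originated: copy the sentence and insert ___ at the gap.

The filler 'that' is interpreted as the direct object of 'annotate'. The gap is right after 'annotate'.

The report that the nurse can annotate ___ was never found.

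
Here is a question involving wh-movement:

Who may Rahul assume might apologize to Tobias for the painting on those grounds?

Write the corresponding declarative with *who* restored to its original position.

The filler 'who' is interpreted as the subject of the clause embedded under 'assume'. It moves to the left edge, and the trace sits right after 'assume':
Who may Rahul assume ___ might apologize to Tobias for the painting on those grounds?

Rahul may assume who might apologize to Tobias for the painting on those grounds.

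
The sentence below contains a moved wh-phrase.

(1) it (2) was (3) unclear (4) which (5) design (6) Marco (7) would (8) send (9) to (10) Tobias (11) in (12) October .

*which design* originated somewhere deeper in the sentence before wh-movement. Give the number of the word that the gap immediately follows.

8

Before movement: Marco would send which design to Tobias in October.
The filler 'which design' is interpreted as the direct object of 'send'. Wh-movement fronts it, leaving a gap right after 'send':
It was unclear which design Marco would send ___ to Tobias in October.
'send' is word 8.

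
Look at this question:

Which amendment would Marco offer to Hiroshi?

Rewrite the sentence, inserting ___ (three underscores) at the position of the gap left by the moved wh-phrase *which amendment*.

Which amendment would Marco offer ___ to Hiroshi?

Before movement: Marco would offer which amendment to Hiroshi.
'which amendment' is the direct object of 'offer'. The gap is right after 'offer'.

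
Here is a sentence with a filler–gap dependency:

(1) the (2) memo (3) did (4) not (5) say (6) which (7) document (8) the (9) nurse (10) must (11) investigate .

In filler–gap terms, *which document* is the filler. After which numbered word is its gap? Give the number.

11

Before movement: The nurse must investigate which document.
'which document' functions as the direct object of 'investigate'. Wh-movement fronts it, leaving a gap right after 'investigate':
The memo did not say which document the nurse must investigate ___.
'investigate' is word 11.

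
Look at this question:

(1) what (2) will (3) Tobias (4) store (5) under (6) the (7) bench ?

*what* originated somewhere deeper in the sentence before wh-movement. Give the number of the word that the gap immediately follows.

In situ: Tobias will store what under the bench.
'what' is the direct object of 'store'. Wh-movement fronts it, leaving a gap right after 'store':
What will Tobias store ___ under the bench?
'store' is word 4.

4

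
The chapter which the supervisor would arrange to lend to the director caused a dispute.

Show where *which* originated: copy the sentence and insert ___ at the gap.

The chapter which the supervisor would arrange to lend ___ to the director caused a dispute.

'which' functions as the direct object of 'lend'. The gap is right after 'lend'.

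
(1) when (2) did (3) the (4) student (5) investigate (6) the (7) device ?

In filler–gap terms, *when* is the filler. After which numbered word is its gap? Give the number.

Underlying clause: The student did investigate the device when.
'when' is the temporal adjunct. Fronting leaves a gap immediately after 'device':
When did the student investigate the device ___?
'device' is word 7.

7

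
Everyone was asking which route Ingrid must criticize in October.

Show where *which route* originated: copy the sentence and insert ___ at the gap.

Before movement: Ingrid must criticize which route in October.
The filler 'which route' is interpreted as the direct object of 'criticize'. The gap is right after 'criticize'.

Everyone was asking which route Ingrid must criticize ___ in October.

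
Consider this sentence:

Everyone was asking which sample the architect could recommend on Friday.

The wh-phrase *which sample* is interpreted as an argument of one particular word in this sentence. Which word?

recommend

In situ: The architect could recommend which sample on Friday.
'which sample' functions as the direct object of 'recommend'. Fronting leaves a gap immediately after 'recommend':
Everyone was asking which sample the architect could recommend ___ on Friday.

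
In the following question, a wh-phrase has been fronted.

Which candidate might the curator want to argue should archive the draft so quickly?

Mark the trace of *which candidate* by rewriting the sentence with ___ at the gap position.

Before movement: The curator might want to argue which candidate should archive the draft so quickly.
'which candidate' is the subject of the clause embedded under 'argue'. The gap is right after 'argue'.

Which candidate might the curator want to argue ___ should archive the draft so quickly?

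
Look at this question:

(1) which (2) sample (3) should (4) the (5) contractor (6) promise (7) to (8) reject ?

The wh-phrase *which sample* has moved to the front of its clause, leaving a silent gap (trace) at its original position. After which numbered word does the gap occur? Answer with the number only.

Pre-movement form: The contractor should promise to reject which sample.
The filler 'which sample' is interpreted as the direct object of 'reject'. Fronting leaves a gap immediately after 'reject':
Which sample should the contractor promise to reject ___?
'reject' is word 8.

8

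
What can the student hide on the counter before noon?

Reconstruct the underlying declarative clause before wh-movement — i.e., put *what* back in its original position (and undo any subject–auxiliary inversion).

The student can hide what on the counter before noon.

'what' is the direct object of 'hide'. Wh-movement fronts it, leaving a gap right after 'hide':
What can the student hide ___ on the counter before noon?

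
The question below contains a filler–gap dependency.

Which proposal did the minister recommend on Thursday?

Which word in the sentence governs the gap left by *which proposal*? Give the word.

Pre-movement form: The minister did recommend which proposal on Thursday.
The filler 'which proposal' is interpreted as the direct object of 'recommend'. It moves to the left edge, and the trace sits right after 'recommend':
Which proposal did the minister recommend ___ on Thursday?

recommend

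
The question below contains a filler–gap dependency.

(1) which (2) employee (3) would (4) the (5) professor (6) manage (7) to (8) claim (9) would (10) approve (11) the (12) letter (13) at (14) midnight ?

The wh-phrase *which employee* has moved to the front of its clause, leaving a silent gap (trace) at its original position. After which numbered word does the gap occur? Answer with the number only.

In situ: The professor would manage to claim which employee would approve the letter at midnight.
'which employee' is the subject of the clause embedded under 'claim'. Wh-movement fronts it, leaving a gap right after 'claim':
Which employee would the professor manage to claim ___ would approve the letter at midnight?
'claim' is word 8.

8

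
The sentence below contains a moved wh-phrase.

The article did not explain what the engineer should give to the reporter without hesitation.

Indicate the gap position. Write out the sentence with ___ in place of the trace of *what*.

Before movement: The engineer should give what to the reporter without hesitation.
'what' functions as the direct object of 'give'. The gap is right after 'give'.

The article did not explain what the engineer should give ___ to the reporter without hesitation.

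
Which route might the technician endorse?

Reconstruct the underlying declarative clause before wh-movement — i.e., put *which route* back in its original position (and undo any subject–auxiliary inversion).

The technician might endorse which route.

The filler 'which route' is interpreted as the direct object of 'endorse'. Fronting leaves a gap immediately after 'endorse':
Which route might the technician endorse ___?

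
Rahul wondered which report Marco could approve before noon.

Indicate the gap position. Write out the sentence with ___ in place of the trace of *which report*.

Underlying clause: Marco could approve which report before noon.
'which report' functions as the direct object of 'approve'. The gap is right after 'approve'.

Rahul wondered which report Marco could approve ___ before noon.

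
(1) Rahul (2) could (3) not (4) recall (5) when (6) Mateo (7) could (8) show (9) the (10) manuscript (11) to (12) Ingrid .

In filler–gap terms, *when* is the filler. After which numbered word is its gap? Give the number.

12

Pre-movement form: Mateo could show the manuscript to Ingrid when.
The filler 'when' is interpreted as the temporal adjunct. It moves to the left edge, and the trace sits right after 'Ingrid':
Rahul could not recall when Mateo could show the manuscript to Ingrid ___.
'Ingrid' is word 12.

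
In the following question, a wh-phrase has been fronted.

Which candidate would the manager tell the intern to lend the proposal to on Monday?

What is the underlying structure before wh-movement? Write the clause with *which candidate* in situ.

The manager would tell the intern to lend the proposal to which candidate on Monday.

'which candidate' functions as the object of the preposition 'to' (recipient of 'lend'). It moves to the left edge, and the trace sits right after 'to':
Which candidate would the manager tell the intern to lend the proposal to ___ on Monday?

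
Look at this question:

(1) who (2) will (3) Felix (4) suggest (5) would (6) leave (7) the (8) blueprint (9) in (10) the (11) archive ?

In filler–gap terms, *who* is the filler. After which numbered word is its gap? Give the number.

4

Underlying clause: Felix will suggest who would leave the blueprint in the archive.
The filler 'who' is interpreted as the subject of the clause embedded under 'suggest'. It moves to the left edge, and the trace sits right after 'suggest':
Who will Felix suggest ___ would leave the blueprint in the archive?
'suggest' is word 4.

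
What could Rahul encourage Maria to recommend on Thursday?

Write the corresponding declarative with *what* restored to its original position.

Rahul could encourage Maria to recommend what on Thursday.

'what' functions as the direct object of 'recommend'. Wh-movement fronts it, leaving a gap right after 'recommend':
What could Rahul encourage Maria to recommend ___ on Thursday?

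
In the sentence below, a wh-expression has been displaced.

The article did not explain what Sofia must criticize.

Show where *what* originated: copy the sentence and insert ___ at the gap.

The article did not explain what Sofia must criticize ___.

Pre-movement form: Sofia must criticize what.
'what' functions as the direct object of 'criticize'. The gap is right after 'criticize'.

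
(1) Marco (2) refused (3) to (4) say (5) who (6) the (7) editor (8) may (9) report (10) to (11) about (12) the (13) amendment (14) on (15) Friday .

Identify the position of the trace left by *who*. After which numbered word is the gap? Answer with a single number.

10

In situ: The editor may report to who about the amendment on Friday.
The filler 'who' is interpreted as the object of the preposition 'to'. Fronting leaves a gap immediately after 'to':
Marco refused to say who the editor may report to ___ about the amendment on Friday.
'to' is word 10.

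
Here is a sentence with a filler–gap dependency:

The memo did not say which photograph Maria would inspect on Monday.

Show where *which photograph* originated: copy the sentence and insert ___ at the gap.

The memo did not say which photograph Maria would inspect ___ on Monday.

Before movement: Maria would inspect which photograph on Monday.
'which photograph' functions as the direct object of 'inspect'. The gap is right after 'inspect'.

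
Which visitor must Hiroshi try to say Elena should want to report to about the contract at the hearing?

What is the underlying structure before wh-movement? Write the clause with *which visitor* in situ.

Hiroshi must try to say Elena should want to report to which visitor about the contract at the hearing.

'which visitor' functions as the object of the preposition 'to'. It moves to the left edge, and the trace sits right after 'to':
Which visitor must Hiroshi try to say Elena should want to report to ___ about the contract at the hearing?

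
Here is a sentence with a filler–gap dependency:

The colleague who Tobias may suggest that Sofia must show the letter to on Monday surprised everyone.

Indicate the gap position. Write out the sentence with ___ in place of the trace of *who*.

The filler 'who' is interpreted as the object of the preposition 'to' (recipient of 'show'). The gap is right after 'to'.

The colleague who Tobias may suggest that Sofia must show the letter to ___ on Monday surprised everyone.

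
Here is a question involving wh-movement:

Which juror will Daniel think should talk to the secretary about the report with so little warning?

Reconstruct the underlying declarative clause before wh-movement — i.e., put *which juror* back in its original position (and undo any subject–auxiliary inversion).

'which juror' is the subject of the clause embedded under 'think'. It moves to the left edge, and the trace sits right after 'think':
Which juror will Daniel think ___ should talk to the secretary about the report with so little warning?

Daniel will think which juror should talk to the secretary about the report with so little warning.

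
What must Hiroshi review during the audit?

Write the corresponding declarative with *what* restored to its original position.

Hiroshi must review what during the audit.

The filler 'what' is interpreted as the direct object of 'review'. It moves to the left edge, and the trace sits right after 'review':
What must Hiroshi review ___ during the audit?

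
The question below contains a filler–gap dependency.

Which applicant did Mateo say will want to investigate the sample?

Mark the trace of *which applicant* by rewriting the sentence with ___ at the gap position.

Which applicant did Mateo say ___ will want to investigate the sample?

In situ: Mateo did say which applicant will want to investigate the sample.
'which applicant' is the subject of the clause embedded under 'say'. The gap is right after 'say'.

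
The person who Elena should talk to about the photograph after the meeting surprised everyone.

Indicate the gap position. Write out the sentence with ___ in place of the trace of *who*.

'who' functions as the object of the preposition 'to'. The gap is right after 'to'.

The person who Elena should talk to ___ about the photograph after the meeting surprised everyone.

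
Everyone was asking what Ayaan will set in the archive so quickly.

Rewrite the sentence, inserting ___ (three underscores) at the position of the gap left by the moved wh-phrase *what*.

In situ: Ayaan will set what in the archive so quickly.
The filler 'what' is interpreted as the direct object of 'set'. The gap is right after 'set'.

Everyone was asking what Ayaan will set ___ in the archive so quickly.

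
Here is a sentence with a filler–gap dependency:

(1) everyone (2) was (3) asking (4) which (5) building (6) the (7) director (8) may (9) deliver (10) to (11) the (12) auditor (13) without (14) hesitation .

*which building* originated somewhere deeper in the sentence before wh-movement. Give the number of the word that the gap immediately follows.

9

Underlying clause: The director may deliver which building to the auditor without hesitation.
'which building' is the direct object of 'deliver'. Wh-movement fronts it, leaving a gap right after 'deliver':
Everyone was asking which building the director may deliver ___ to the auditor without hesitation.
'deliver' is word 9.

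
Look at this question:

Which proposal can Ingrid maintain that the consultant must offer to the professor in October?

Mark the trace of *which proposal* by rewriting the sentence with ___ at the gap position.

Which proposal can Ingrid maintain that the consultant must offer ___ to the professor in October?

In situ: Ingrid can maintain that the consultant must offer which proposal to the professor in October.
'which proposal' is the direct object of 'offer'. The gap is right after 'offer'.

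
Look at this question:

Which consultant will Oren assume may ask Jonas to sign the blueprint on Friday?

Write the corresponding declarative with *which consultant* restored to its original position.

'which consultant' functions as the subject of the clause embedded under 'assume'. Wh-movement fronts it, leaving a gap right after 'assume':
Which consultant will Oren assume ___ may ask Jonas to sign the blueprint on Friday?

Oren will assume which consultant may ask Jonas to sign the blueprint on Friday.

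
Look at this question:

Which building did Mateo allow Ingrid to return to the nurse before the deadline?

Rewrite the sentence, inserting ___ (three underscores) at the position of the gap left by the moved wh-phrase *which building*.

Which building did Mateo allow Ingrid to return ___ to the nurse before the deadline?

Before movement: Mateo did allow Ingrid to return which building to the nurse before the deadline.
'which building' is the direct object of 'return'. The gap is right after 'return'.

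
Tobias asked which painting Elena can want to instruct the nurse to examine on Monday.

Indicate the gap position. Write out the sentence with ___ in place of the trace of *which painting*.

Tobias asked which painting Elena can want to instruct the nurse to examine ___ on Monday.

In situ: Elena can want to instruct the nurse to examine which painting on Monday.
The filler 'which painting' is interpreted as the direct object of 'examine'. The gap is right after 'examine'.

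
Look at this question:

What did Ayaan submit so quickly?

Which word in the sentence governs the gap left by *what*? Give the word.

Before movement: Ayaan did submit what so quickly.
'what' is the direct object of 'submit'. It moves to the left edge, and the trace sits right after 'submit':
What did Ayaan submit ___ so quickly?

submit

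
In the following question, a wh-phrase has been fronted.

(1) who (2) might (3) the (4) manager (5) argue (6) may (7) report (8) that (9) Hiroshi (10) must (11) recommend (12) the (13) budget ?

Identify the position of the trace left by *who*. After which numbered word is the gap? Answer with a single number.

In situ: The manager might argue who may report that Hiroshi must recommend the budget.
'who' is the subject of the clause embedded under 'argue'. Wh-movement fronts it, leaving a gap right after 'argue':
Who might the manager argue ___ may report that Hiroshi must recommend the budget?
'argue' is word 5.

5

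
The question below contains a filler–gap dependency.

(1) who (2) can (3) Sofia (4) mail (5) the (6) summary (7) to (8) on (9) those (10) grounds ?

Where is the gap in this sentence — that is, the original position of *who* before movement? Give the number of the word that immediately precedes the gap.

7

In situ: Sofia can mail the summary to who on those grounds.
The filler 'who' is interpreted as the object of the preposition 'to' (recipient of 'mail'). Fronting leaves a gap immediately after 'to':
Who can Sofia mail the summary to ___ on those grounds?
'to' is word 7.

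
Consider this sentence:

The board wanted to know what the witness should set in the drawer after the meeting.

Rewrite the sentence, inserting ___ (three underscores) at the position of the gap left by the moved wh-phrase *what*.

Before movement: The witness should set what in the drawer after the meeting.
'what' is the direct object of 'set'. The gap is right after 'set'.

The board wanted to know what the witness should set ___ in the drawer after the meeting.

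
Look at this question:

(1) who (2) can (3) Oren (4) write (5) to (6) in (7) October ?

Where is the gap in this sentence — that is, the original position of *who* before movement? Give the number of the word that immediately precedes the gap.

5

Before movement: Oren can write to who in October.
The filler 'who' is interpreted as the object of the preposition 'to'. It moves to the left edge, and the trace sits right after 'to':
Who can Oren write to ___ in October?
'to' is word 5.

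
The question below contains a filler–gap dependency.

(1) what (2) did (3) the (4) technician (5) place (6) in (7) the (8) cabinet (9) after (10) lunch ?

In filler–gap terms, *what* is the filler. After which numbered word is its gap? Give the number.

Underlying clause: The technician did place what in the cabinet after lunch.
'what' is the direct object of 'place'. It moves to the left edge, and the trace sits right after 'place':
What did the technician place ___ in the cabinet after lunch?
'place' is word 5.

5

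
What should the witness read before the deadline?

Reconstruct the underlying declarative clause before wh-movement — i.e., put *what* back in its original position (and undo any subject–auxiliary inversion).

The witness should read what before the deadline.

The filler 'what' is interpreted as the direct object of 'read'. It moves to the left edge, and the trace sits right after 'read':
What should the witness read ___ before the deadline?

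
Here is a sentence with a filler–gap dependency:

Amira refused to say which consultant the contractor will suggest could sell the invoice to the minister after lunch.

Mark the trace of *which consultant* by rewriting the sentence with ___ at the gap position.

Pre-movement form: The contractor will suggest which consultant could sell the invoice to the minister after lunch.
'which consultant' functions as the subject of the clause embedded under 'suggest'. The gap is right after 'suggest'.

Amira refused to say which consultant the contractor will suggest ___ could sell the invoice to the minister after lunch.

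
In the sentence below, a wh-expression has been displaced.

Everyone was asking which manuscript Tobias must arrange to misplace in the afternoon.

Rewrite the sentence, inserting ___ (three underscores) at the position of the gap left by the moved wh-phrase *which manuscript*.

Underlying clause: Tobias must arrange to misplace which manuscript in the afternoon.
'which manuscript' functions as the direct object of 'misplace'. The gap is right after 'misplace'.

Everyone was asking which manuscript Tobias must arrange to misplace ___ in the afternoon.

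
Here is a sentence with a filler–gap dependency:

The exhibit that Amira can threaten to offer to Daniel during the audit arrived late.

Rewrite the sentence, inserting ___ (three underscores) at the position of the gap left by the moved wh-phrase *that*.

The exhibit that Amira can threaten to offer ___ to Daniel during the audit arrived late.

The filler 'that' is interpreted as the direct object of 'offer'. The gap is right after 'offer'.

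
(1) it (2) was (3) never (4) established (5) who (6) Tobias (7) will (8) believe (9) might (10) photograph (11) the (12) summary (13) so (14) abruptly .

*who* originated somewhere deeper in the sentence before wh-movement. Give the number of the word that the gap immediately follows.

Before movement: Tobias will believe who might photograph the summary so abruptly.
'who' functions as the subject of the clause embedded under 'believe'. Fronting leaves a gap immediately after 'believe':
It was never established who Tobias will believe ___ might photograph the summary so abruptly.
'believe' is word 8.

8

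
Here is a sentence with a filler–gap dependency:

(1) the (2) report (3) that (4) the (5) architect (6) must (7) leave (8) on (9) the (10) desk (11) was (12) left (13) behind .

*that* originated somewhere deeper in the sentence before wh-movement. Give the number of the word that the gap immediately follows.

7

'that' is the direct object of 'leave'. Wh-movement fronts it, leaving a gap right after 'leave':
The report that the architect must leave ___ on the desk was left behind.
'leave' is word 7.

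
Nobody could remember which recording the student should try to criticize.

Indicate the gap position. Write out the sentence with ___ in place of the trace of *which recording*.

In situ: The student should try to criticize which recording.
'which recording' functions as the direct object of 'criticize'. The gap is right after 'criticize'.

Nobody could remember which recording the student should try to criticize ___.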